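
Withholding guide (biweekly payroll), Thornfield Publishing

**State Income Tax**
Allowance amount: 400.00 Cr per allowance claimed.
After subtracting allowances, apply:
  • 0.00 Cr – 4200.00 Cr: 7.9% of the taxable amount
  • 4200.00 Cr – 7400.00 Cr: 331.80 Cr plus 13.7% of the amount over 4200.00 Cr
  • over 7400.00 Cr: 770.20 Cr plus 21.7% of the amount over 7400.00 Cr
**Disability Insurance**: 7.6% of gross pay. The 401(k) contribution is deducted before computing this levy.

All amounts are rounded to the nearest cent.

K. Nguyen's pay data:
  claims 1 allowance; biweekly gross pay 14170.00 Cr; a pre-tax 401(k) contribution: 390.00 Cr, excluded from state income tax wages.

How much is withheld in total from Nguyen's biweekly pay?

3115.14 Cr

State Income Tax: taxable = 14170.00 Cr − 390.00 Cr − 1×400.00 Cr = 13380.00 Cr
  770.20 Cr + 21.7% × (13380.00 Cr − 7400.00 Cr) = 770.20 Cr + 21.7% × 5980.00 Cr = 2067.86 Cr
Disability Insurance: 7.6% × 13780.00 Cr = 1047.28 Cr
Total: 2067.86 Cr + 1047.28 Cr = 3115.14 Cr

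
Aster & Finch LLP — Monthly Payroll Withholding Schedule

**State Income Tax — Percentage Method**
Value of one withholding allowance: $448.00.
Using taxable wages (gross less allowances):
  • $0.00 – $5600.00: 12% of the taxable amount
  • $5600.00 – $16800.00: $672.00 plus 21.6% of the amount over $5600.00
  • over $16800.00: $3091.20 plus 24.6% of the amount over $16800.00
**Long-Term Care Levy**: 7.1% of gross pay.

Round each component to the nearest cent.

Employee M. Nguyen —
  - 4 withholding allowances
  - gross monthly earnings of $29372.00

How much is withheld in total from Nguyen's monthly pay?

State Income Tax: taxable = $29372.00 − 4×$448.00 = $27580.00
  $3091.20 + 24.6% × ($27580.00 − $16800.00) = $3091.20 + 24.6% × $10780.00 = $5743.08
Long-Term Care Levy: 7.1% × $29372.00 = $2085.41
Total: $5743.08 + $2085.41 = $7828.49

$7828.49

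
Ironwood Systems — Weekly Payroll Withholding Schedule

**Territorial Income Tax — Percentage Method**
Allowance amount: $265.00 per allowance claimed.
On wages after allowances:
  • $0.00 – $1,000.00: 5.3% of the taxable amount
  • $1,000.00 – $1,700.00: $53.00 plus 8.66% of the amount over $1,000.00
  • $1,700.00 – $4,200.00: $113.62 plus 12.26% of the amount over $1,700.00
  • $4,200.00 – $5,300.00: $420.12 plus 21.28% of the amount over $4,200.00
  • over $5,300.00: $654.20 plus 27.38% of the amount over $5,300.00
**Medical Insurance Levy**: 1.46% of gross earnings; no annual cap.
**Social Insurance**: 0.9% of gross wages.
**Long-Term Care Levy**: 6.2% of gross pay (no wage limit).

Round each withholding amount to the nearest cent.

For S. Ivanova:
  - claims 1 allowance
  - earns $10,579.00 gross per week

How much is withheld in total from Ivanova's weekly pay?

$2,932.59

Territorial Income Tax: taxable = $10,579.00 − 1×$265.00 = $10,314.00
  $654.20 + 27.38% × ($10,314.00 − $5,300.00) = $654.20 + 27.38% × $5,014.00 = $2,027.03
Medical Insurance Levy: 1.46% × $10,579.00 = $154.45
Social Insurance: 0.9% × $10,579.00 = $95.21
Long-Term Care Levy: 6.2% × $10,579.00 = $655.90
Total: $2,027.03 + $154.45 + $95.21 + $655.90 = $2,932.59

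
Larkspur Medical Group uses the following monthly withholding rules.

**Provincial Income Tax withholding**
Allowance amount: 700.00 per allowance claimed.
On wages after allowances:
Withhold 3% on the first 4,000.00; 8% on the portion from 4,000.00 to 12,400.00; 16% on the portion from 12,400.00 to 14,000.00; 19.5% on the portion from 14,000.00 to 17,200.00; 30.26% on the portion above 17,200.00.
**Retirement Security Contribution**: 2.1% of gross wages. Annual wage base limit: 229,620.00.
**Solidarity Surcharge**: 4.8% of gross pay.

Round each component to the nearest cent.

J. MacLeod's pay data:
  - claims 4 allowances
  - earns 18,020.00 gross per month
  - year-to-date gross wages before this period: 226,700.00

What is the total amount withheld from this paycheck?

Provincial Income Tax: taxable = 18,020.00 − 4×700.00 = 15,220.00
  1,048.00 + 19.5% × (15,220.00 − 14,000.00) = 1,048.00 + 19.5% × 1,220.00 = 1,285.90
Retirement Security Contribution: cap 229,620.00 − YTD 226,700.00 = 2,920.00 subject; 2.1% × 2,920.00 = 61.32
Solidarity Surcharge: 4.8% × 18,020.00 = 864.96
Total: 1,285.90 + 61.32 + 864.96 = 2,212.18

2,212.18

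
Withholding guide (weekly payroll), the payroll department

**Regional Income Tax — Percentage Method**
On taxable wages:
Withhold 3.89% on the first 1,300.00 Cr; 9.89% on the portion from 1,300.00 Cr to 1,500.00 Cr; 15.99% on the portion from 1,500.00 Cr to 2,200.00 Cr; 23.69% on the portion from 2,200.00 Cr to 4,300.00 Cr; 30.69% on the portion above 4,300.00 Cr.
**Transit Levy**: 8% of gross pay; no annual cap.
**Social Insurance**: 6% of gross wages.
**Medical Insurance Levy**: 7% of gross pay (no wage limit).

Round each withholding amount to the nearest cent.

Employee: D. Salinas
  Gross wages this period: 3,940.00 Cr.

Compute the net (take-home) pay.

Regional Income Tax: taxable = 3,940.00 Cr
  182.28 Cr + 23.69% × (3,940.00 Cr − 2,200.00 Cr) = 182.28 Cr + 23.69% × 1,740.00 Cr = 594.49 Cr
Transit Levy: 8% × 3,940.00 Cr = 315.20 Cr
Social Insurance: 6% × 3,940.00 Cr = 236.40 Cr
Medical Insurance Levy: 7% × 3,940.00 Cr = 275.80 Cr
Total withheld: 594.49 Cr + 315.20 Cr + 236.40 Cr + 275.80 Cr = 1,421.89 Cr
Net pay: 3,940.00 Cr − 1,421.89 Cr = 2,518.11 Cr

2,518.11 Cr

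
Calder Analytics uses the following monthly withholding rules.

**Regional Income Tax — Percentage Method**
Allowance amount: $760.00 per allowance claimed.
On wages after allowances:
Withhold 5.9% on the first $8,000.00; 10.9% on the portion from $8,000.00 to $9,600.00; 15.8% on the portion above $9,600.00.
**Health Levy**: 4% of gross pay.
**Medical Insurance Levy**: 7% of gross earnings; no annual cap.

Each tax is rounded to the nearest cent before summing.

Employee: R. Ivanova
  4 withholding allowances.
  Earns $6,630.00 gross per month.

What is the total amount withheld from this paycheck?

Regional Income Tax: taxable = $6,630.00 − 4×$760.00 = $3,590.00
  5.9% × $3,590.00 = $211.81
Health Levy: 4% × $6,630.00 = $265.20
Medical Insurance Levy: 7% × $6,630.00 = $464.10
Total: $211.81 + $265.20 + $464.10 = $941.11

$941.11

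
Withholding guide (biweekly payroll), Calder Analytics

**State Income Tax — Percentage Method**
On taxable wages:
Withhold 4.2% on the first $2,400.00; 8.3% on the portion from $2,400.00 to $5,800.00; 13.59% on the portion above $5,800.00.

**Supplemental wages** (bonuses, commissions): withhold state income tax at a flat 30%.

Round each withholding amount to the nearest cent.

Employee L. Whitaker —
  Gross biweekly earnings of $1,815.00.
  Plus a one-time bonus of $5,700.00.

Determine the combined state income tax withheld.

State Income Tax: taxable = $1,815.00
  4.2% × $1,815.00 = $76.23
Supplemental (30% flat on bonus): 30% × $5,700.00 = $1,710.00
Total state income tax: $76.23 + $1,710.00 = $1,786.23

$1,786.23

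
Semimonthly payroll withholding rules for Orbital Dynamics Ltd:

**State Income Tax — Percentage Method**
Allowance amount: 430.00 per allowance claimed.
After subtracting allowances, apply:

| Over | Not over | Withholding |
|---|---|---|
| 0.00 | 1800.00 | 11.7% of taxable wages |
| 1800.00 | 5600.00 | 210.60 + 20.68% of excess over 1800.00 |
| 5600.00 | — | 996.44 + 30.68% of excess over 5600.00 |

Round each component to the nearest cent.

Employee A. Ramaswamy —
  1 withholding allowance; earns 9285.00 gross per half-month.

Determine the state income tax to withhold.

State Income Tax: taxable = 9285.00 − 1×430.00 = 8855.00
  996.44 + 30.68% × (8855.00 − 5600.00) = 996.44 + 30.68% × 3255.00 = 1995.07

1995.07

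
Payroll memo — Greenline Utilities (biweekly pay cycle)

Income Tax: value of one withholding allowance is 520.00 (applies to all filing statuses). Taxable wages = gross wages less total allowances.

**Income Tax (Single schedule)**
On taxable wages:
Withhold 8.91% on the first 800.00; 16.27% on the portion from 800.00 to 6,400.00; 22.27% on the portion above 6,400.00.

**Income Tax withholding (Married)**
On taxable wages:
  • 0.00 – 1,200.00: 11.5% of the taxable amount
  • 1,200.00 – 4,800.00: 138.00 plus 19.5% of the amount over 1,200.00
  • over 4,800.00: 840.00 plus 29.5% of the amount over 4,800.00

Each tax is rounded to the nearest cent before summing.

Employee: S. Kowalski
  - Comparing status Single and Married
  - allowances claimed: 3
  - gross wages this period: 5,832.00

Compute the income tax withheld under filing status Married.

Income Tax (Married): taxable = 5,832.00 − 3×520.00 = 4,272.00
  138.00 + 19.5% × (4,272.00 − 1,200.00) = 138.00 + 19.5% × 3,072.00 = 737.04

737.04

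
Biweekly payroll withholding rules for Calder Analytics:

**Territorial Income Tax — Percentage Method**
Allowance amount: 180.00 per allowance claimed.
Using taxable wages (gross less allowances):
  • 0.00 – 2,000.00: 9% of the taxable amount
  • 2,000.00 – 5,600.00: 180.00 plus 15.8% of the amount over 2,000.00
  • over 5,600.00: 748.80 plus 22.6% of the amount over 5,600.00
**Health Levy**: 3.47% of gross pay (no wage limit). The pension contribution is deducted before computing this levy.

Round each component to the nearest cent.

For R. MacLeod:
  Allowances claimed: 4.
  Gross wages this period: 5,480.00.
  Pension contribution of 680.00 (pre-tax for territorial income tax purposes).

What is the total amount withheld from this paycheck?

Territorial Income Tax: taxable = 5,480.00 − 680.00 − 4×180.00 = 4,080.00
  180.00 + 15.8% × (4,080.00 − 2,000.00) = 180.00 + 15.8% × 2,080.00 = 508.64
Health Levy: 3.47% × 4,800.00 = 166.56
Total: 508.64 + 166.56 = 675.20

675.20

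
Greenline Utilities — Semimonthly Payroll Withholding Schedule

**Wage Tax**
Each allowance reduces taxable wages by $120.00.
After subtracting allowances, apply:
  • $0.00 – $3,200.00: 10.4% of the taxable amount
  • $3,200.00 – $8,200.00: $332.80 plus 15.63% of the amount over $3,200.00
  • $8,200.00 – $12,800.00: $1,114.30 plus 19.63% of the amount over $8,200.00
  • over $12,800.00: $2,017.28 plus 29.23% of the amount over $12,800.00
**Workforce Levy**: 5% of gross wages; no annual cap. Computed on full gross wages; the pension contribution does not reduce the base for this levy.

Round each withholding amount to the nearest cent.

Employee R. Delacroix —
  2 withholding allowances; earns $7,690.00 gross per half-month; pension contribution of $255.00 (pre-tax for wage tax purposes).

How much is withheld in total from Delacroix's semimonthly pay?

$1,341.72

Wage Tax: taxable = $7,690.00 − $255.00 − 2×$120.00 = $7,195.00
  $332.80 + 15.63% × ($7,195.00 − $3,200.00) = $332.80 + 15.63% × $3,995.00 = $957.22
Workforce Levy: 5% × $7,690.00 = $384.50
Total: $957.22 + $384.50 = $1,341.72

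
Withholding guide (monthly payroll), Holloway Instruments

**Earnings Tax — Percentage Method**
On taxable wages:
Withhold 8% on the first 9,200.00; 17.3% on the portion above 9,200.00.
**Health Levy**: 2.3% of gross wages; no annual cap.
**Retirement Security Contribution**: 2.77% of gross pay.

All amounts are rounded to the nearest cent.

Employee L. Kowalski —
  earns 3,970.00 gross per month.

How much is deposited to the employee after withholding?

3,451.12

Earnings Tax: taxable = 3,970.00
  8% × 3,970.00 = 317.60
Health Levy: 2.3% × 3,970.00 = 91.31
Retirement Security Contribution: 2.77% × 3,970.00 = 109.97
Total withheld: 317.60 + 91.31 + 109.97 = 518.88
Net pay: 3,970.00 − 518.88 = 3,451.12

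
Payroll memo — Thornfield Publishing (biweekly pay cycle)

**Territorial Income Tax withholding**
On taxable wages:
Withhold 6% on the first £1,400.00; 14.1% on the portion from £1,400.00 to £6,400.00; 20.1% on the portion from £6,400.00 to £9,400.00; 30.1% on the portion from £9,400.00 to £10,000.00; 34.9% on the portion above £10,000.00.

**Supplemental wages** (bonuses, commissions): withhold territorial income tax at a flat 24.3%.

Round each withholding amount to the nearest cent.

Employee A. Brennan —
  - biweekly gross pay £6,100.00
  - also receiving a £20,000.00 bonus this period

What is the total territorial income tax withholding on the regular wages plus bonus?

Territorial Income Tax: taxable = £6,100.00
  £84.00 + 14.1% × (£6,100.00 − £1,400.00) = £84.00 + 14.1% × £4,700.00 = £746.70
Supplemental (24.3% flat on bonus): 24.3% × £20,000.00 = £4,860.00
Total territorial income tax: £746.70 + £4,860.00 = £5,606.70

£5,606.70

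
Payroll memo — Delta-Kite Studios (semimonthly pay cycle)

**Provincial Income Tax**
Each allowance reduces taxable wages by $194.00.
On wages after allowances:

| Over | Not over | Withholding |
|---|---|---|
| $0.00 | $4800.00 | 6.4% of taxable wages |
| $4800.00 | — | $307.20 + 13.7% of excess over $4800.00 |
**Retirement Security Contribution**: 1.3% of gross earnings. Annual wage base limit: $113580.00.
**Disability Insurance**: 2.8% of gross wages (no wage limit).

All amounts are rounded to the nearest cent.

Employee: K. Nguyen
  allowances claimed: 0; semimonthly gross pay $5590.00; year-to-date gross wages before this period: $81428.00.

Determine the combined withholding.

$644.62

Provincial Income Tax: taxable = $5590.00
  $307.20 + 13.7% × ($5590.00 − $4800.00) = $307.20 + 13.7% × $790.00 = $415.43
Retirement Security Contribution: 1.3% × $5590.00 = $72.67
Disability Insurance: 2.8% × $5590.00 = $156.52
Total: $415.43 + $72.67 + $156.52 = $644.62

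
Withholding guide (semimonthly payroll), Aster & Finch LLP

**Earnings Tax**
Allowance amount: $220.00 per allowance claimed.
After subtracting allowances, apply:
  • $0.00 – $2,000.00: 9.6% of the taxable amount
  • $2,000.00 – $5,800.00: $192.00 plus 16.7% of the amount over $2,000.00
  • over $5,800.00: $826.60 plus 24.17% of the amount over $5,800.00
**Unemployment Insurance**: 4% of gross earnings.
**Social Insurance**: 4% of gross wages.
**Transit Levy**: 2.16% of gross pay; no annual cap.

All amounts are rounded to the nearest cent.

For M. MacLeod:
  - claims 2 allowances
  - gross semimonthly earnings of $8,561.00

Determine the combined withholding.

Earnings Tax: taxable = $8,561.00 − 2×$220.00 = $8,121.00
  $826.60 + 24.17% × ($8,121.00 − $5,800.00) = $826.60 + 24.17% × $2,321.00 = $1,387.59
Unemployment Insurance: 4% × $8,561.00 = $342.44
Social Insurance: 4% × $8,561.00 = $342.44
Transit Levy: 2.16% × $8,561.00 = $184.92
Total: $1,387.59 + $342.44 + $342.44 + $184.92 = $2,257.39

$2,257.39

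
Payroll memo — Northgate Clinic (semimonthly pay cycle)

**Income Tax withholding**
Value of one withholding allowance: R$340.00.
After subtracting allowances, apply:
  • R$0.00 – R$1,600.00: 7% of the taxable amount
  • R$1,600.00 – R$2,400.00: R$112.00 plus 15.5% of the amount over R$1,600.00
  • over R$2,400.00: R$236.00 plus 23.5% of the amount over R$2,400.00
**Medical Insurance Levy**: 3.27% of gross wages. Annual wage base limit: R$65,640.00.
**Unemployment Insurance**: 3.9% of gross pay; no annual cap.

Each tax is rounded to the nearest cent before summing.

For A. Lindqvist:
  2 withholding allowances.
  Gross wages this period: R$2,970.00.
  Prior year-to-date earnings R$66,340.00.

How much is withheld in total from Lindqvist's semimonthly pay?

Income Tax: taxable = R$2,970.00 − 2×R$340.00 = R$2,290.00
  R$112.00 + 15.5% × (R$2,290.00 − R$1,600.00) = R$112.00 + 15.5% × R$690.00 = R$218.95
Medical Insurance Levy: YTD R$66,340.00 ≥ cap R$65,640.00 → R$0.00
Unemployment Insurance: 3.9% × R$2,970.00 = R$115.83
Total: R$218.95 + R$0.00 + R$115.83 = R$334.78

R$334.78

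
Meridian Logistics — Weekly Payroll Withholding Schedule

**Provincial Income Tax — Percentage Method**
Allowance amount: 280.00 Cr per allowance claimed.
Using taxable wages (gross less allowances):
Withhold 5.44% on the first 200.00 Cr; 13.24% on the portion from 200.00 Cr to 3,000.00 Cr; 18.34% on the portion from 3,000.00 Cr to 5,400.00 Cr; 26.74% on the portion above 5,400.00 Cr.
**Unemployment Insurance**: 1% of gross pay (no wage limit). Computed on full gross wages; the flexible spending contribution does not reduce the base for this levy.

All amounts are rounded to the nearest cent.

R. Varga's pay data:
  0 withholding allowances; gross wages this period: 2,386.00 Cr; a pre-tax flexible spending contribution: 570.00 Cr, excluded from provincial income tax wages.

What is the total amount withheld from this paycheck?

Provincial Income Tax: taxable = 2,386.00 Cr − 570.00 Cr = 1,816.00 Cr
  10.88 Cr + 13.24% × (1,816.00 Cr − 200.00 Cr) = 10.88 Cr + 13.24% × 1,616.00 Cr = 224.84 Cr
Unemployment Insurance: 1% × 2,386.00 Cr = 23.86 Cr
Total: 224.84 Cr + 23.86 Cr = 248.70 Cr

248.70 Cr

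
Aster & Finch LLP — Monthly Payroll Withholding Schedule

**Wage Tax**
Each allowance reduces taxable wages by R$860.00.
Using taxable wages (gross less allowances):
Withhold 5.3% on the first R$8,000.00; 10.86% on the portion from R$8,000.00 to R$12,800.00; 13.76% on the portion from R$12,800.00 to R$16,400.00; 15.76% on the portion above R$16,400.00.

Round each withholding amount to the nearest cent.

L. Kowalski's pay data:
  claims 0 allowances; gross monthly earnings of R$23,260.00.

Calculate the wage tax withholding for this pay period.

Wage Tax: taxable = R$23,260.00
  R$1,440.64 + 15.76% × (R$23,260.00 − R$16,400.00) = R$1,440.64 + 15.76% × R$6,860.00 = R$2,521.78

R$2,521.78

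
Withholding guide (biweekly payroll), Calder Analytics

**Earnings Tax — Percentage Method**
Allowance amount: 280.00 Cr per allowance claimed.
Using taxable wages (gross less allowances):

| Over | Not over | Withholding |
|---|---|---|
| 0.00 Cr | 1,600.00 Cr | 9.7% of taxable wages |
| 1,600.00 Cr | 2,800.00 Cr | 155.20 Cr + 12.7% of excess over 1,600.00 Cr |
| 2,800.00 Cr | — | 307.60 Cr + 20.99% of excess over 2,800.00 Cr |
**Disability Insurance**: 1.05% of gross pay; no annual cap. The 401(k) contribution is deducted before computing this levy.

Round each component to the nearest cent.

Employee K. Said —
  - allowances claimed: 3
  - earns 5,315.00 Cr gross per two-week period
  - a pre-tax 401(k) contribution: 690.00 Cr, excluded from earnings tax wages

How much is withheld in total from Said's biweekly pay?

Earnings Tax: taxable = 5,315.00 Cr − 690.00 Cr − 3×280.00 Cr = 3,785.00 Cr
  307.60 Cr + 20.99% × (3,785.00 Cr − 2,800.00 Cr) = 307.60 Cr + 20.99% × 985.00 Cr = 514.35 Cr
Disability Insurance: 1.05% × 4,625.00 Cr = 48.56 Cr
Total: 514.35 Cr + 48.56 Cr = 562.91 Cr

562.91 Cr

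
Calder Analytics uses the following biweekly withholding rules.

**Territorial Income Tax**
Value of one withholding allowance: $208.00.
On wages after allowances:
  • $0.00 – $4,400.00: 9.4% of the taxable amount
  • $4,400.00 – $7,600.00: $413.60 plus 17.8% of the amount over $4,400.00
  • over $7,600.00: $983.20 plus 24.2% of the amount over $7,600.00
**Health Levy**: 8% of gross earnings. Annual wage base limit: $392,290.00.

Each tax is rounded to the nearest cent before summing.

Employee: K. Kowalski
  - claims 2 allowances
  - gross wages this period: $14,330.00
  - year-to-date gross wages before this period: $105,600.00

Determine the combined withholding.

$3,657.59

Territorial Income Tax: taxable = $14,330.00 − 2×$208.00 = $13,914.00
  $983.20 + 24.2% × ($13,914.00 − $7,600.00) = $983.20 + 24.2% × $6,314.00 = $2,511.19
Health Levy: 8% × $14,330.00 = $1,146.40
Total: $2,511.19 + $1,146.40 = $3,657.59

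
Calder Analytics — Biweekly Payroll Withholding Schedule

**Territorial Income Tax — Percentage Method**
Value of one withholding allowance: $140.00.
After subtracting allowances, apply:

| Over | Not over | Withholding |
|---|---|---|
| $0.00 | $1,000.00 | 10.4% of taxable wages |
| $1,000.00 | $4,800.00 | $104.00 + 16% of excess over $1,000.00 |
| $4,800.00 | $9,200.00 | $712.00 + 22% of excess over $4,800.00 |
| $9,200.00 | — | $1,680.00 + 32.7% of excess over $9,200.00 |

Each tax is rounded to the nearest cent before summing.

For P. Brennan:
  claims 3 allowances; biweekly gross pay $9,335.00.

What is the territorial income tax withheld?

Territorial Income Tax: taxable = $9,335.00 − 3×$140.00 = $8,915.00
  $712.00 + 22% × ($8,915.00 − $4,800.00) = $712.00 + 22% × $4,115.00 = $1,617.30

$1,617.30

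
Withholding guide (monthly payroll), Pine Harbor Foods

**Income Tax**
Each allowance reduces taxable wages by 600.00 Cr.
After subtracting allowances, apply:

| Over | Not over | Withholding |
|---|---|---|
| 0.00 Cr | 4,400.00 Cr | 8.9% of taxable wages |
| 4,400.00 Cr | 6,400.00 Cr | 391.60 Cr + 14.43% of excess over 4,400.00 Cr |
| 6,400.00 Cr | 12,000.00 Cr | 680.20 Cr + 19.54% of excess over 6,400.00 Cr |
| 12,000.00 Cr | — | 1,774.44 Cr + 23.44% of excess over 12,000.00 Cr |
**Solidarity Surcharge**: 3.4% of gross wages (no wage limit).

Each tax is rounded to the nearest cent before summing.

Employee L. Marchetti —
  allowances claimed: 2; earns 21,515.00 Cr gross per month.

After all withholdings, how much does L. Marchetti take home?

Income Tax: taxable = 21,515.00 Cr − 2×600.00 Cr = 20,315.00 Cr
  1,774.44 Cr + 23.44% × (20,315.00 Cr − 12,000.00 Cr) = 1,774.44 Cr + 23.44% × 8,315.00 Cr = 3,723.48 Cr
Solidarity Surcharge: 3.4% × 21,515.00 Cr = 731.51 Cr
Total withheld: 3,723.48 Cr + 731.51 Cr = 4,454.99 Cr
Net pay: 21,515.00 Cr − 4,454.99 Cr = 17,060.01 Cr

17,060.01 Cr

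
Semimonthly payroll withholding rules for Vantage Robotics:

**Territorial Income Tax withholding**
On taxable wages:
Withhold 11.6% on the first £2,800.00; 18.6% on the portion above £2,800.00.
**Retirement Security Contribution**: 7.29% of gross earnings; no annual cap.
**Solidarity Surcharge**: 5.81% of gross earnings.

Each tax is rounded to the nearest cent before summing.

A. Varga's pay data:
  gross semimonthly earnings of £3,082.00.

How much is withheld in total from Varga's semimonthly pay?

Territorial Income Tax: taxable = £3,082.00
  £324.80 + 18.6% × (£3,082.00 − £2,800.00) = £324.80 + 18.6% × £282.00 = £377.25
Retirement Security Contribution: 7.29% × £3,082.00 = £224.68
Solidarity Surcharge: 5.81% × £3,082.00 = £179.06
Total: £377.25 + £224.68 + £179.06 = £780.99

£780.99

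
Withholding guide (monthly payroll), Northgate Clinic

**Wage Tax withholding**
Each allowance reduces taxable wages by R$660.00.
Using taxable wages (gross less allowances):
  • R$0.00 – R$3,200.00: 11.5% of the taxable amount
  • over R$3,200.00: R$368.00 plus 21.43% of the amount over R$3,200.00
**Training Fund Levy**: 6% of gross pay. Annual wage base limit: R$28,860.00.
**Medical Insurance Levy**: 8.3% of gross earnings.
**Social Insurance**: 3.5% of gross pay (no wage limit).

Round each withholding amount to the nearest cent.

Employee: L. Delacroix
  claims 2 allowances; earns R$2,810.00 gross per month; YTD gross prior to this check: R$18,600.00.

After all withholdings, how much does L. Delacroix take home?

Wage Tax: taxable = R$2,810.00 − 2×R$660.00 = R$1,490.00
  11.5% × R$1,490.00 = R$171.35
Training Fund Levy: 6% × R$2,810.00 = R$168.60
Medical Insurance Levy: 8.3% × R$2,810.00 = R$233.23
Social Insurance: 3.5% × R$2,810.00 = R$98.35
Total withheld: R$171.35 + R$168.60 + R$233.23 + R$98.35 = R$671.53
Net pay: R$2,810.00 − R$671.53 = R$2,138.47

R$2,138.47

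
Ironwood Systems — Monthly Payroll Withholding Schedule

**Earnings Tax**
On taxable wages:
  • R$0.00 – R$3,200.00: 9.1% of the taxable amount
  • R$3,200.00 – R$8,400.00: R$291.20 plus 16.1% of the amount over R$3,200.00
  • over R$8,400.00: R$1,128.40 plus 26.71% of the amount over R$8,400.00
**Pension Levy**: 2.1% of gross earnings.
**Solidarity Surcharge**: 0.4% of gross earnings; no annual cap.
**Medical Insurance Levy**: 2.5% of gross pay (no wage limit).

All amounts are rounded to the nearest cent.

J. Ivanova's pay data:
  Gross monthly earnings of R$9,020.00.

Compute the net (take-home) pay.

R$7,275.00

Earnings Tax: taxable = R$9,020.00
  R$1,128.40 + 26.71% × (R$9,020.00 − R$8,400.00) = R$1,128.40 + 26.71% × R$620.00 = R$1,294.00
Pension Levy: 2.1% × R$9,020.00 = R$189.42
Solidarity Surcharge: 0.4% × R$9,020.00 = R$36.08
Medical Insurance Levy: 2.5% × R$9,020.00 = R$225.50
Total withheld: R$1,294.00 + R$189.42 + R$36.08 + R$225.50 = R$1,745.00
Net pay: R$9,020.00 − R$1,745.00 = R$7,275.00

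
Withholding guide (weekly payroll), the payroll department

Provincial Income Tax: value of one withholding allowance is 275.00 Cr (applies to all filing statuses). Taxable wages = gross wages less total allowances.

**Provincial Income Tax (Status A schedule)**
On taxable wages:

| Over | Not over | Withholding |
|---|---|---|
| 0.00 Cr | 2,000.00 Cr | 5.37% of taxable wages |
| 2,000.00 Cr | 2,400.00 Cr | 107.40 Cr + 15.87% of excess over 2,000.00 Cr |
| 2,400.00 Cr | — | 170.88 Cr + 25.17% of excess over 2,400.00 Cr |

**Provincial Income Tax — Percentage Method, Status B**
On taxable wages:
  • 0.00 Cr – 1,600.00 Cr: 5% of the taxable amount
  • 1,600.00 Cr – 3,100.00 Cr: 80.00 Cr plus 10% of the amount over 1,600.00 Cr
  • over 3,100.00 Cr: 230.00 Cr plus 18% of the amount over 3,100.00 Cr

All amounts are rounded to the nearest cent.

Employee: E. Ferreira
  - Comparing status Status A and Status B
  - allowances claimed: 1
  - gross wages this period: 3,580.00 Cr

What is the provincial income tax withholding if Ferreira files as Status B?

Provincial Income Tax (Status B): taxable = 3,580.00 Cr − 1×275.00 Cr = 3,305.00 Cr
  230.00 Cr + 18% × (3,305.00 Cr − 3,100.00 Cr) = 230.00 Cr + 18% × 205.00 Cr = 266.90 Cr

266.90 Cr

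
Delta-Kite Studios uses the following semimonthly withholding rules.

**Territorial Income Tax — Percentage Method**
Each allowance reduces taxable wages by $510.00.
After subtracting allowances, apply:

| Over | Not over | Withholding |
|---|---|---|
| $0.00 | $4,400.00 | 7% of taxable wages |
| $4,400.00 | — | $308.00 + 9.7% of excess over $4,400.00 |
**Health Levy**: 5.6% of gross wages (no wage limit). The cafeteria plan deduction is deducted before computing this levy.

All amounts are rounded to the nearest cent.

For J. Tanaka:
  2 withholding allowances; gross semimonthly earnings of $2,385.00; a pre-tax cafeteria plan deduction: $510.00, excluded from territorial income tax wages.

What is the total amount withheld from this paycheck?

$164.85

Territorial Income Tax: taxable = $2,385.00 − $510.00 − 2×$510.00 = $855.00
  7% × $855.00 = $59.85
Health Levy: 5.6% × $1,875.00 = $105.00
Total: $59.85 + $105.00 = $164.85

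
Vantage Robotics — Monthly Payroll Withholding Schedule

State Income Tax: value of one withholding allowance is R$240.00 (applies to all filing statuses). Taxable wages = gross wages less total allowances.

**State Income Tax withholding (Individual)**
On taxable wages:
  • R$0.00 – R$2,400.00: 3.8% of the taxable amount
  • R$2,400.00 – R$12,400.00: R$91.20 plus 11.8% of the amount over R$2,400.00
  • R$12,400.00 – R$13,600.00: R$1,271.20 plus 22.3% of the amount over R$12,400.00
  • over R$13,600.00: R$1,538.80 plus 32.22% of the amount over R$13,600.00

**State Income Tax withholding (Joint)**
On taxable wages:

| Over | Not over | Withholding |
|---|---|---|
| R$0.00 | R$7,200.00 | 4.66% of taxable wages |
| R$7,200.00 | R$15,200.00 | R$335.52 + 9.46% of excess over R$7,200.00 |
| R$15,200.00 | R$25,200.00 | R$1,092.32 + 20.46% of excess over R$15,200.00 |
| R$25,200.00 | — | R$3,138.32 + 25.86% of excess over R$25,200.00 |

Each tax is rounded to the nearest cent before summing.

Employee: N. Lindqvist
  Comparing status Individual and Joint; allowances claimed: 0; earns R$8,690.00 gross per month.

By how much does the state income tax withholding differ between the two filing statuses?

State Income Tax (Individual): taxable = R$8,690.00
  R$91.20 + 11.8% × (R$8,690.00 − R$2,400.00) = R$91.20 + 11.8% × R$6,290.00 = R$833.42
State Income Tax (Joint): taxable = R$8,690.00
  R$335.52 + 9.46% × (R$8,690.00 − R$7,200.00) = R$335.52 + 9.46% × R$1,490.00 = R$476.47
Difference: |R$833.42 − R$476.47| = R$356.95 (higher under Individual)

R$356.95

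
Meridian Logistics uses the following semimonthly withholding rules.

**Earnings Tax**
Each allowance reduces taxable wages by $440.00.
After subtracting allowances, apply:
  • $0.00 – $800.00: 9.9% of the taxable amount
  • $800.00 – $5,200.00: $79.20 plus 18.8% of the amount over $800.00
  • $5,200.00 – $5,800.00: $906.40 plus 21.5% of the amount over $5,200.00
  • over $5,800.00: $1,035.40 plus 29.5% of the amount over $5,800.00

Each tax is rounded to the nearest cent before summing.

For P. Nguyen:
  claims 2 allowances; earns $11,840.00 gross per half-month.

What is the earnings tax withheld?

$2,557.60

Earnings Tax: taxable = $11,840.00 − 2×$440.00 = $10,960.00
  $1,035.40 + 29.5% × ($10,960.00 − $5,800.00) = $1,035.40 + 29.5% × $5,160.00 = $2,557.60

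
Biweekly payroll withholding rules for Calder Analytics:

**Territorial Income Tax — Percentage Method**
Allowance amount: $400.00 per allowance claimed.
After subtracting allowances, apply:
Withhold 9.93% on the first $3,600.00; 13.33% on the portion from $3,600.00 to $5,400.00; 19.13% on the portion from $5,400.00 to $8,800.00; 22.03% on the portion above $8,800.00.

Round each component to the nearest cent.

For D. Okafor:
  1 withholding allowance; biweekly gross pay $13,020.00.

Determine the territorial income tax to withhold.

Territorial Income Tax: taxable = $13,020.00 − 1×$400.00 = $12,620.00
  $1,247.84 + 22.03% × ($12,620.00 − $8,800.00) = $1,247.84 + 22.03% × $3,820.00 = $2,089.39

$2,089.39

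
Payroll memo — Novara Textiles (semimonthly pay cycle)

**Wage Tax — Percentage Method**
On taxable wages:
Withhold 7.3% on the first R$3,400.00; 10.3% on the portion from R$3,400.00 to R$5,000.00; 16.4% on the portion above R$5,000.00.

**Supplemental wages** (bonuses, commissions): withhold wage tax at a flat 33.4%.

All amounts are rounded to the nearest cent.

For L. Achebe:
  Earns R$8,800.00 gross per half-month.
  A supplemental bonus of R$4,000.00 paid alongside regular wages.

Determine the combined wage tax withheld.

Wage Tax: taxable = R$8,800.00
  R$413.00 + 16.4% × (R$8,800.00 − R$5,000.00) = R$413.00 + 16.4% × R$3,800.00 = R$1,036.20
Supplemental (33.4% flat on bonus): 33.4% × R$4,000.00 = R$1,336.00
Total wage tax: R$1,036.20 + R$1,336.00 = R$2,372.20

R$2,372.20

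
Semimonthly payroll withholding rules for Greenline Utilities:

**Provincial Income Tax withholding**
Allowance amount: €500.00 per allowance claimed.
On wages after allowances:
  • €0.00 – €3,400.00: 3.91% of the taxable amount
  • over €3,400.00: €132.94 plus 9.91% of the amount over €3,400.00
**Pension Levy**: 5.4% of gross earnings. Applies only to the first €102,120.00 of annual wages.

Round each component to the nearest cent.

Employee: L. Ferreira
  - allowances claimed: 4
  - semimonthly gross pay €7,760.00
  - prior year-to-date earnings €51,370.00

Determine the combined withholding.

Provincial Income Tax: taxable = €7,760.00 − 4×€500.00 = €5,760.00
  €132.94 + 9.91% × (€5,760.00 − €3,400.00) = €132.94 + 9.91% × €2,360.00 = €366.82
Pension Levy: 5.4% × €7,760.00 = €419.04
Total: €366.82 + €419.04 = €785.86

€785.86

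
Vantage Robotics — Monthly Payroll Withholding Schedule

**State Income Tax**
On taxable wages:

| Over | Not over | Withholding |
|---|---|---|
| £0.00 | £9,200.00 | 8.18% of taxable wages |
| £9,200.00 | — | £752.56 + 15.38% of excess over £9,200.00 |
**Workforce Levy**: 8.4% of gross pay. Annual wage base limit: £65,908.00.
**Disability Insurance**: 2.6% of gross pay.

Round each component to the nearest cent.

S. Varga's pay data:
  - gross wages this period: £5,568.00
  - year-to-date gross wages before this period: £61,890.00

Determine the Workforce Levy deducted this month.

£337.51

Workforce Levy: cap £65,908.00 − YTD £61,890.00 = £4,018.00 subject; 8.4% × £4,018.00 = £337.51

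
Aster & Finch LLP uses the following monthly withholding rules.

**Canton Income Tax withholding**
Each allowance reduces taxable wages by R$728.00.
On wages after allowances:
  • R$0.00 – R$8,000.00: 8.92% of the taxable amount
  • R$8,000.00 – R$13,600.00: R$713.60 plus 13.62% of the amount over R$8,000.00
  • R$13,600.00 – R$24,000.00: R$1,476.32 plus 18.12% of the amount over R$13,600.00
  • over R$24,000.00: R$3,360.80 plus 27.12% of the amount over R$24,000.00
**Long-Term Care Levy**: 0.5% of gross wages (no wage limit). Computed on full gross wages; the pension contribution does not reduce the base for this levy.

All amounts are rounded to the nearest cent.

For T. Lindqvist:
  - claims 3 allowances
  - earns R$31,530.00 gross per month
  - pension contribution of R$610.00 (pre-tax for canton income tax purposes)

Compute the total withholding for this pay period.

R$4,802.85

Canton Income Tax: taxable = R$31,530.00 − R$610.00 − 3×R$728.00 = R$28,736.00
  R$3,360.80 + 27.12% × (R$28,736.00 − R$24,000.00) = R$3,360.80 + 27.12% × R$4,736.00 = R$4,645.20
Long-Term Care Levy: 0.5% × R$31,530.00 = R$157.65
Total: R$4,645.20 + R$157.65 = R$4,802.85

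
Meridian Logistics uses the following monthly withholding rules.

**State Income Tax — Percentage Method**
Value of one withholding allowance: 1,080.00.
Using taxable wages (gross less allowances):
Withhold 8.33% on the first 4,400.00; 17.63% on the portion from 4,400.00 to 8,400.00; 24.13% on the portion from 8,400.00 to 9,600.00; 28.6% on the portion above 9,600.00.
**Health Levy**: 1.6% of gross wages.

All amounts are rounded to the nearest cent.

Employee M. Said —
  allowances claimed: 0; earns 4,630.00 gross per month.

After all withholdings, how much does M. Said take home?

State Income Tax: taxable = 4,630.00
  366.52 + 17.63% × (4,630.00 − 4,400.00) = 366.52 + 17.63% × 230.00 = 407.07
Health Levy: 1.6% × 4,630.00 = 74.08
Total withheld: 407.07 + 74.08 = 481.15
Net pay: 4,630.00 − 481.15 = 4,148.85

4,148.85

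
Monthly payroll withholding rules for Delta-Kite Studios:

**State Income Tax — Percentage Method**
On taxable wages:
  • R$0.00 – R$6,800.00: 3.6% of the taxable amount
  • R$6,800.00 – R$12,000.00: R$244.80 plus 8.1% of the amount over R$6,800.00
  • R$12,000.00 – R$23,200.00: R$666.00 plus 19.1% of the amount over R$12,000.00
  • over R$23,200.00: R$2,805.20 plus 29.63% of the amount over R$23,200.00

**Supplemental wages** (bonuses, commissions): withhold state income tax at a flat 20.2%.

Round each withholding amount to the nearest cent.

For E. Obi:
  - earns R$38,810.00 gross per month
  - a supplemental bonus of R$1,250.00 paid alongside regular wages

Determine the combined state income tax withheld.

R$7,682.94

State Income Tax: taxable = R$38,810.00
  R$2,805.20 + 29.63% × (R$38,810.00 − R$23,200.00) = R$2,805.20 + 29.63% × R$15,610.00 = R$7,430.44
Supplemental (20.2% flat on bonus): 20.2% × R$1,250.00 = R$252.50
Total state income tax: R$7,430.44 + R$252.50 = R$7,682.94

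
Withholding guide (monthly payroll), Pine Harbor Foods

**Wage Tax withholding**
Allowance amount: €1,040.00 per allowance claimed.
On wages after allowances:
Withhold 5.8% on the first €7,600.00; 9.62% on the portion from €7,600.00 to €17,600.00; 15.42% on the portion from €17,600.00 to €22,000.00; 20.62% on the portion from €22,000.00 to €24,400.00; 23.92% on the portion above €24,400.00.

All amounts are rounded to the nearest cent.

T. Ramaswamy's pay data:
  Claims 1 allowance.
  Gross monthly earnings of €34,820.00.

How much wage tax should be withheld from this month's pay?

Wage Tax: taxable = €34,820.00 − 1×€1,040.00 = €33,780.00
  €2,576.16 + 23.92% × (€33,780.00 − €24,400.00) = €2,576.16 + 23.92% × €9,380.00 = €4,819.86

€4,819.86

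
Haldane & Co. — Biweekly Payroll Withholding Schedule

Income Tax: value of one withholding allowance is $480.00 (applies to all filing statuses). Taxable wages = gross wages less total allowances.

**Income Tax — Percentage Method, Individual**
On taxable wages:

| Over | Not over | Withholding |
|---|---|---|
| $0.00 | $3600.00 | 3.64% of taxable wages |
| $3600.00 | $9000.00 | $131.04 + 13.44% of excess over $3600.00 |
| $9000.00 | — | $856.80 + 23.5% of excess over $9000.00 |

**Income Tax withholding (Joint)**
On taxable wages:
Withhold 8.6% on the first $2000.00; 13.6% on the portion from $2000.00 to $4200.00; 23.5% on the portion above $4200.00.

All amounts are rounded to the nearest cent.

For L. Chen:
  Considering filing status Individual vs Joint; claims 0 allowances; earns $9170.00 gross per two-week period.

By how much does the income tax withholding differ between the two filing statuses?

Income Tax (Individual): taxable = $9170.00
  $856.80 + 23.5% × ($9170.00 − $9000.00) = $856.80 + 23.5% × $170.00 = $896.75
Income Tax (Joint): taxable = $9170.00
  $471.20 + 23.5% × ($9170.00 − $4200.00) = $471.20 + 23.5% × $4970.00 = $1639.15
Difference: |$896.75 − $1639.15| = $742.40 (higher under Joint)

$742.40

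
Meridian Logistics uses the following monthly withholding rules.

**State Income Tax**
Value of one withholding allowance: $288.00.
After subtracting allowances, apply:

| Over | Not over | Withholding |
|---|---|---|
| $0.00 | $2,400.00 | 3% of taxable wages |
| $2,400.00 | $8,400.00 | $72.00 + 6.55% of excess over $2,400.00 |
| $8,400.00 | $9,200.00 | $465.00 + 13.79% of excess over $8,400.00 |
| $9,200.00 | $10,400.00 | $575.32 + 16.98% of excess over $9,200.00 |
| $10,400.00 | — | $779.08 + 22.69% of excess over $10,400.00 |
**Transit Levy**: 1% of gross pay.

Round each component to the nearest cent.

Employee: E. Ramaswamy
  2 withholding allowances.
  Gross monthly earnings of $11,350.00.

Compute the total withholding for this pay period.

State Income Tax: taxable = $11,350.00 − 2×$288.00 = $10,774.00
  $779.08 + 22.69% × ($10,774.00 − $10,400.00) = $779.08 + 22.69% × $374.00 = $863.94
Transit Levy: 1% × $11,350.00 = $113.50
Total: $863.94 + $113.50 = $977.44

$977.44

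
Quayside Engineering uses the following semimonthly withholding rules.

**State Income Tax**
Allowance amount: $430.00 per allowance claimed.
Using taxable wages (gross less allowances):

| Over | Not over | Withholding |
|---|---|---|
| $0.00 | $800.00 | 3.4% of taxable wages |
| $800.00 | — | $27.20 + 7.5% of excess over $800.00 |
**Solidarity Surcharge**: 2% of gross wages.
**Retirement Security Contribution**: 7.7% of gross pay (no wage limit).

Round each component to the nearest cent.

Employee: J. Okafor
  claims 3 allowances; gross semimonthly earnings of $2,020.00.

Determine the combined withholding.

$220.76

State Income Tax: taxable = $2,020.00 − 3×$430.00 = $730.00
  3.4% × $730.00 = $24.82
Solidarity Surcharge: 2% × $2,020.00 = $40.40
Retirement Security Contribution: 7.7% × $2,020.00 = $155.54
Total: $24.82 + $40.40 + $155.54 = $220.76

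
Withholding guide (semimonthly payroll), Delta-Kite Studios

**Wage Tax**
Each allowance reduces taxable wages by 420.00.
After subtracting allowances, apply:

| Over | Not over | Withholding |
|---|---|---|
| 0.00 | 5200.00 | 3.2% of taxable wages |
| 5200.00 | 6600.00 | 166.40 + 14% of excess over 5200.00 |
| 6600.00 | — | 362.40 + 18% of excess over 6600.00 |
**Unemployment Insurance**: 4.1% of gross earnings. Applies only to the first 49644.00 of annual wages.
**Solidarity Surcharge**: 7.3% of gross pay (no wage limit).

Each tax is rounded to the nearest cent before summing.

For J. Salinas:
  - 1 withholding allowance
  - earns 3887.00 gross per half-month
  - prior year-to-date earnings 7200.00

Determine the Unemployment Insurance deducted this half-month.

Unemployment Insurance: 4.1% × 3887.00 = 159.37

159.37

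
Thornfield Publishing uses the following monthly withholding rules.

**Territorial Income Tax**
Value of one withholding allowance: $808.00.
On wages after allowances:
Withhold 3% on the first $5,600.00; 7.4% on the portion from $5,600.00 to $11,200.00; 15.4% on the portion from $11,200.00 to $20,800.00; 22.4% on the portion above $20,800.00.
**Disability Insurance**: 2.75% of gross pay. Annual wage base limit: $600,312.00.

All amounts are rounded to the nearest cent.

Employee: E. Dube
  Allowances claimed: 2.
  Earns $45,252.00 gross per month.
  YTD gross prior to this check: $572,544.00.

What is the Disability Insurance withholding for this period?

Disability Insurance: cap $600,312.00 − YTD $572,544.00 = $27,768.00 subject; 2.75% × $27,768.00 = $763.62

$763.62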